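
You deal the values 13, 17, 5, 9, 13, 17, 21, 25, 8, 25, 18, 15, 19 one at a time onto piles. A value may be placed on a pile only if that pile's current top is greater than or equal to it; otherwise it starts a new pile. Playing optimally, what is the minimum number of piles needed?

6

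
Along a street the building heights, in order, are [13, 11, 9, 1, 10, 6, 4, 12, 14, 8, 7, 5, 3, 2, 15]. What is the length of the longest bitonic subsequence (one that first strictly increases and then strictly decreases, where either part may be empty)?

9

inc[i] = longest strictly increasing subsequence ending at i; dec[i] = longest strictly decreasing subsequence starting at i:
i:      1  2  3  4  5  6  7  8  9 10 11 12 13 14 15
a[i]:  13 11  9  1 10  6  4 12 14  8  7  5  3  2 15
inc:    1  1  1  1  2  2  2  3  4  3  3  3  2  2  5
dec:    8  7  6  1  6  4  3  6  6  5  4  3  2  1  1
Best peak at i=9 (value 14): inc=4, dec=6, length 4+6−1 = 9.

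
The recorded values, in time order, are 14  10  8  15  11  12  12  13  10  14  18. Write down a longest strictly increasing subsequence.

Patience tails give the LIS length; then backtrack through the dp parents:
14 → extends → [14]
10 → replaces 14 → [10]
8 → replaces 10 → [8]
15 → extends → [8, 15]
11 → replaces 15 → [8, 11]
12 → extends → [8, 11, 12]
12 → already a tail → [8, 11, 12]
13 → extends → [8, 11, 12, 13]
10 → replaces 11 → [8, 10, 12, 13]
14 → extends → [8, 10, 12, 13, 14]
18 → extends → [8, 10, 12, 13, 14, 18]
Length 6; one witness is 10, 11, 12, 13, 14, 18.

10, 11, 12, 13, 14, 18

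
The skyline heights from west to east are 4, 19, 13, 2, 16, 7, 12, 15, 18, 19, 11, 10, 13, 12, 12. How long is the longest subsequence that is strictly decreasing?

5

Negate each value so 'decreasing' becomes 'increasing', then run patience tails on the negated sequence:
-4 → extends → [-4]
-19 → replaces -4 → [-19]
-13 → extends → [-19, -13]
-2 → extends → [-19, -13, -2]
-16 → replaces -13 → [-19, -16, -2]
-7 → replaces -2 → [-19, -16, -7]
-12 → replaces -7 → [-19, -16, -12]
-15 → replaces -12 → [-19, -16, -15]
-18 → replaces -16 → [-19, -18, -15]
-19 → already a tail → [-19, -18, -15]
-11 → extends → [-19, -18, -15, -11]
-10 → extends → [-19, -18, -15, -11, -10]
-13 → replaces -11 → [-19, -18, -15, -13, -10]
-12 → replaces -10 → [-19, -18, -15, -13, -12]
-12 → already a tail → [-19, -18, -15, -13, -12]
Five tails, so the longest strictly decreasing subsequence of the original has length 5.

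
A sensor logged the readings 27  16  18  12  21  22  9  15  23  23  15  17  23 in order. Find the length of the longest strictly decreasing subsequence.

4

Negate each value so 'decreasing' becomes 'increasing', then run patience tails on the negated sequence:
-27 → extends → [-27]
-16 → extends → [-27, -16]
-18 → replaces -16 → [-27, -18]
-12 → extends → [-27, -18, -12]
-21 → replaces -18 → [-27, -21, -12]
-22 → replaces -21 → [-27, -22, -12]
-9 → extends → [-27, -22, -12, -9]
-15 → replaces -12 → [-27, -22, -15, -9]
-23 → replaces -22 → [-27, -23, -15, -9]
-23 → already a tail → [-27, -23, -15, -9]
-15 → already a tail → [-27, -23, -15, -9]
-17 → replaces -15 → [-27, -23, -17, -9]
-23 → already a tail → [-27, -23, -17, -9]
Four tails, so the longest strictly decreasing subsequence of the original has length 4.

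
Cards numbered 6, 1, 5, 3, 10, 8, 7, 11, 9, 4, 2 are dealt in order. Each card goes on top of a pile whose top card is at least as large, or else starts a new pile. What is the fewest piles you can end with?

4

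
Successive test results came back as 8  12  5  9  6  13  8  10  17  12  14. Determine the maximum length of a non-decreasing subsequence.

Let dp[i] be the length of the longest such subsequence ending at index i:
i:      1  2  3  4  5  6  7  8  9 10 11
a[i]:   8 12  5  9  6 13  8 10 17 12 14
dp:     1  2  1  2  2  3  3  4  5  5  6
Maximum dp value is 6.

6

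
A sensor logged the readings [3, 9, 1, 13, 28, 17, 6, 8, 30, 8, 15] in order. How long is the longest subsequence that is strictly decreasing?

Let dp[i] be the longest strictly decreasing subsequence ending at i:
i:      1  2  3  4  5  6  7  8  9 10 11
a[i]:   3  9  1 13 28 17  6  8 30  8 15
dp:     1  1  2  1  1  2  3  3  1  3  3
Maximum is 3.

3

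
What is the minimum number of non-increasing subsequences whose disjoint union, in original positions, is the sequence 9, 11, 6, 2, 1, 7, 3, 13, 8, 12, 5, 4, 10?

4

The minimum number of non-increasing subsequences covering a sequence equals the length of its longest strictly increasing subsequence.
LIS length is 4 (e.g. 6, 7, 8, 12), so 4 piles are needed.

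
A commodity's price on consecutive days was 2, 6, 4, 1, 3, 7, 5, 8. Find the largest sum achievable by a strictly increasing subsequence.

Let S[i] be the best sum of a strictly increasing subsequence ending at i:
i:      1  2  3  4  5  6  7  8
a[i]:   2  6  4  1  3  7  5  8
S:      2  8  6  1  5 15 11 23
Maximum is 23 (e.g. 2 + 6 + 7 + 8).

23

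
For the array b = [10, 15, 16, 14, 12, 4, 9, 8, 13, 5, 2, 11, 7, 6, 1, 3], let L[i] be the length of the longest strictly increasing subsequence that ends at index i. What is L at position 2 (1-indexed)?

2

dp[i] = 1 + max{dp[j] : j<i, b[j]<b[i]} (or 1 if no such j):
i:      1  2  3  4  5  6  7  8  9 10 11 12 13 14 15 16
b[i]:  10 15 16 14 12  4  9  8 13  5  2 11  7  6  1  3
dp:     1  2  3  2  2  1  2  2  3  2  1  3  3  3  1  2
At index 2 the value is 2.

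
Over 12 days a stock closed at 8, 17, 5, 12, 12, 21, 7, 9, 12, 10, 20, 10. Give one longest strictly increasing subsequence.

5, 7, 9, 12, 20

Patience tails give the LIS length; then backtrack through the dp parents:
8 → extends → [8]
17 → extends → [8, 17]
5 → replaces 8 → [5, 17]
12 → replaces 17 → [5, 12]
12 → already a tail → [5, 12]
21 → extends → [5, 12, 21]
7 → replaces 12 → [5, 7, 21]
9 → replaces 21 → [5, 7, 9]
12 → extends → [5, 7, 9, 12]
10 → replaces 12 → [5, 7, 9, 10]
20 → extends → [5, 7, 9, 10, 20]
10 → already a tail → [5, 7, 9, 10, 20]
Length 5; one witness is 5, 7, 9, 12, 20.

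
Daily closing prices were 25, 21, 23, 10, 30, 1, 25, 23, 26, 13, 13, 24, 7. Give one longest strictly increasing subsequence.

Patience tails give the LIS length; then backtrack through the dp parents:
25 → extends → [25]
21 → replaces 25 → [21]
23 → extends → [21, 23]
10 → replaces 21 → [10, 23]
30 → extends → [10, 23, 30]
1 → replaces 10 → [1, 23, 30]
25 → replaces 30 → [1, 23, 25]
23 → already a tail → [1, 23, 25]
26 → extends → [1, 23, 25, 26]
13 → replaces 23 → [1, 13, 25, 26]
13 → already a tail → [1, 13, 25, 26]
24 → replaces 25 → [1, 13, 24, 26]
7 → replaces 13 → [1, 7, 24, 26]
Length 4; one witness is 21, 23, 25, 26.

21, 23, 25, 26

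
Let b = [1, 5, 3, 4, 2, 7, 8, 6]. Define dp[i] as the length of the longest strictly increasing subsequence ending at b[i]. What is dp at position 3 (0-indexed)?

dp[i] = 1 + max{dp[j] : j<i, b[j]<b[i]} (or 1 if no such j):
i:     0 1 2 3 4 5 6 7
b[i]:  1 5 3 4 2 7 8 6
dp:    1 2 2 3 2 4 5 4
At index 3 the value is 3.

3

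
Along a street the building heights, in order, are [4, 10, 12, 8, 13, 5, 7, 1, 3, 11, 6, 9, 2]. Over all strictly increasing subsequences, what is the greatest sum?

Let S[i] be the best sum of a strictly increasing subsequence ending at i:
i:      1  2  3  4  5  6  7  8  9 10 11 12 13
a[i]:   4 10 12  8 13  5  7  1  3 11  6  9  2
S:      4 14 26 12 39  9 16  1  4 27 15 25  3
Maximum is 39 (e.g. 4 + 10 + 12 + 13).

39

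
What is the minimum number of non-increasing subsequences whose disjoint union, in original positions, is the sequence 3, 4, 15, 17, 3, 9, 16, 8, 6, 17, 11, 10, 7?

The minimum number of non-increasing subsequences covering a sequence equals the length of its longest strictly increasing subsequence.
LIS length is 5 (e.g. 3, 4, 15, 16, 17), so 5 piles are needed.

5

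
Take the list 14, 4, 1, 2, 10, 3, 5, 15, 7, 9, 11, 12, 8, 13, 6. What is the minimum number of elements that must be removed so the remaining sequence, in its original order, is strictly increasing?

6

Fewest deletions = n − (longest strictly increasing subsequence).
i:      1  2  3  4  5  6  7  8  9 10 11 12 13 14 15
a[i]:  14  4  1  2 10  3  5 15  7  9 11 12  8 13  6
dp:     1  1  1  2  3  3  4  5  5  6  7  8  6  9  5
max dp = 9, so deletions = 15 − 9 = 6.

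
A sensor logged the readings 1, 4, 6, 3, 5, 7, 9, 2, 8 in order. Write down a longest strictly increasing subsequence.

Patience tails give the LIS length; then backtrack through the dp parents:
1 → extends → [1]
4 → extends → [1, 4]
6 → extends → [1, 4, 6]
3 → replaces 4 → [1, 3, 6]
5 → replaces 6 → [1, 3, 5]
7 → extends → [1, 3, 5, 7]
9 → extends → [1, 3, 5, 7, 9]
2 → replaces 3 → [1, 2, 5, 7, 9]
8 → replaces 9 → [1, 2, 5, 7, 8]
Length 5; one witness is 1, 4, 6, 7, 9.

1, 4, 6, 7, 9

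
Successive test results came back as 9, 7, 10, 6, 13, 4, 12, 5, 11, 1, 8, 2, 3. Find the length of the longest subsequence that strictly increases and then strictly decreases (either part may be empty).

7

inc[i] = longest strictly increasing subsequence ending at i; dec[i] = longest strictly decreasing subsequence starting at i:
i:      1  2  3  4  5  6  7  8  9 10 11 12 13
a[i]:   9  7 10  6 13  4 12  5 11  1  8  2  3
inc:    1  1  2  1  3  1  3  2  3  1  3  2  3
dec:    5  4  4  3  5  2  4  2  3  1  2  1  1
Best peak at i=5 (value 13): inc=3, dec=5, length 3+5−1 = 7.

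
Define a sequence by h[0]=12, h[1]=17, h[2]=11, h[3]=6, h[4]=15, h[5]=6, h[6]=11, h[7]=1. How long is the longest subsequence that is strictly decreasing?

4

Let dp[i] be the longest strictly decreasing subsequence ending at i:
i:      0  1  2  3  4  5  6  7
h[i]:  12 17 11  6 15  6 11  1
dp:     1  1  2  3  2  3  3  4
Maximum is 4.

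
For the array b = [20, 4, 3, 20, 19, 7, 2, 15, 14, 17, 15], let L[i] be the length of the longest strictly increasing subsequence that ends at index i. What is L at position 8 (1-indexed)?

dp[i] = 1 + max{dp[j] : j<i, b[j]<b[i]} (or 1 if no such j):
i:      1  2  3  4  5  6  7  8  9 10 11
b[i]:  20  4  3 20 19  7  2 15 14 17 15
dp:     1  1  1  2  2  2  1  3  3  4  4
At index 8 the value is 3.

3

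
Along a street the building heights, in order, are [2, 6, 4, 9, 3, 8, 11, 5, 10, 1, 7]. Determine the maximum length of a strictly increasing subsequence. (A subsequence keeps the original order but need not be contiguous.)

Track the smallest tail for each achievable length (strict):
2 → extends → [2]
6 → extends → [2, 6]
4 → replaces 6 → [2, 4]
9 → extends → [2, 4, 9]
3 → replaces 4 → [2, 3, 9]
8 → replaces 9 → [2, 3, 8]
11 → extends → [2, 3, 8, 11]
5 → replaces 8 → [2, 3, 5, 11]
10 → replaces 11 → [2, 3, 5, 10]
1 → replaces 2 → [1, 3, 5, 10]
7 → replaces 10 → [1, 3, 5, 7]
Four tails, so the longest strictly increasing subsequence has length 4 (e.g. 2, 6, 9, 11).

4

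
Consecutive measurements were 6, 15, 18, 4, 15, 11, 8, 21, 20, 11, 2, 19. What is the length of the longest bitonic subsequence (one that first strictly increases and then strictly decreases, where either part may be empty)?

inc[i] = longest strictly increasing subsequence ending at i; dec[i] = longest strictly decreasing subsequence starting at i:
i:      1  2  3  4  5  6  7  8  9 10 11 12
a[i]:   6 15 18  4 15 11  8 21 20 11  2 19
inc:    1  2  3  1  2  2  2  4  4  3  1  4
dec:    3  4  5  2  4  3  2  4  3  2  1  1
Best peak at i=3 (value 18): inc=3, dec=5, length 3+5−1 = 7.

7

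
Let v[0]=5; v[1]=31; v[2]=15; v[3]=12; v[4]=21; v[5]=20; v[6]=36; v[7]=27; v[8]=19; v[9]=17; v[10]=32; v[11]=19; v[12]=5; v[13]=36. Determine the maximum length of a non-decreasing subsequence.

Let dp[i] be the length of the longest such subsequence ending at index i:
i:      0  1  2  3  4  5  6  7  8  9 10 11 12 13
v[i]:   5 31 15 12 21 20 36 27 19 17 32 19  5 36
dp:     1  2  2  2  3  3  4  4  3  3  5  4  2  6
Maximum dp value is 6.

6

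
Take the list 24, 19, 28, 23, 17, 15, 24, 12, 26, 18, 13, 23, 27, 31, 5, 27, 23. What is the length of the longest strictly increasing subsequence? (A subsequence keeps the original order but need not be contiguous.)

6

Let dp[i] be the length of the longest such subsequence ending at index i:
i:      1  2  3  4  5  6  7  8  9 10 11 12 13 14 15 16 17
a[i]:  24 19 28 23 17 15 24 12 26 18 13 23 27 31  5 27 23
dp:     1  1  2  2  1  1  3  1  4  2  2  3  5  6  1  5  3
Maximum dp value is 6.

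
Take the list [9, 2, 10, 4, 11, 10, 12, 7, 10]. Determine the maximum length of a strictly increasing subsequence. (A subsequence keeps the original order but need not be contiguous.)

4

Track the smallest tail for each achievable length (strict):
9 → extends → [9]
2 → replaces 9 → [2]
10 → extends → [2, 10]
4 → replaces 10 → [2, 4]
11 → extends → [2, 4, 11]
10 → replaces 11 → [2, 4, 10]
12 → extends → [2, 4, 10, 12]
7 → replaces 10 → [2, 4, 7, 12]
10 → replaces 12 → [2, 4, 7, 10]
Four tails, so the longest strictly increasing subsequence has length 4 (e.g. 9, 10, 11, 12).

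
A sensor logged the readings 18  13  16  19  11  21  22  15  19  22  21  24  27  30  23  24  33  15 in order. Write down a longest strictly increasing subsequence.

13, 16, 19, 21, 22, 24, 27, 30, 33

Patience tails give the LIS length; then backtrack through the dp parents:
18 → extends → [18]
13 → replaces 18 → [13]
16 → extends → [13, 16]
19 → extends → [13, 16, 19]
11 → replaces 13 → [11, 16, 19]
21 → extends → [11, 16, 19, 21]
22 → extends → [11, 16, 19, 21, 22]
15 → replaces 16 → [11, 15, 19, 21, 22]
19 → already a tail → [11, 15, 19, 21, 22]
22 → already a tail → [11, 15, 19, 21, 22]
21 → already a tail → [11, 15, 19, 21, 22]
24 → extends → [11, 15, 19, 21, 22, 24]
27 → extends → [11, 15, 19, 21, 22, 24, 27]
30 → extends → [11, 15, 19, 21, 22, 24, 27, 30]
23 → replaces 24 → [11, 15, 19, 21, 22, 23, 27, 30]
24 → replaces 27 → [11, 15, 19, 21, 22, 23, 24, 30]
33 → extends → [11, 15, 19, 21, 22, 23, 24, 30, 33]
15 → already a tail → [11, 15, 19, 21, 22, 23, 24, 30, 33]
Length 9; one witness is 13, 16, 19, 21, 22, 24, 27, 30, 33.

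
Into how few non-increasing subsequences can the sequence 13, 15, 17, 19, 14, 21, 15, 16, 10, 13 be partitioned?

5

Place each on the leftmost legal pile:
13 → new pile 1 (tops now [13])
15 → new pile 2 (tops now [13, 15])
17 → new pile 3 (tops now [13, 15, 17])
19 → new pile 4 (tops now [13, 15, 17, 19])
14 → pile 2 (tops now [13, 14, 17, 19])
21 → new pile 5 (tops now [13, 14, 17, 19, 21])
15 → pile 3 (tops now [13, 14, 15, 19, 21])
16 → pile 4 (tops now [13, 14, 15, 16, 21])
10 → pile 1 (tops now [10, 14, 15, 16, 21])
13 → pile 2 (tops now [10, 13, 15, 16, 21])
Five piles.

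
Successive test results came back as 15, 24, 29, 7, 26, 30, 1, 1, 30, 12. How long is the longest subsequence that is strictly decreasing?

Negate each value so 'decreasing' becomes 'increasing', then run patience tails on the negated sequence:
-15 → extends → [-15]
-24 → replaces -15 → [-24]
-29 → replaces -24 → [-29]
-7 → extends → [-29, -7]
-26 → replaces -7 → [-29, -26]
-30 → replaces -29 → [-30, -26]
-1 → extends → [-30, -26, -1]
-1 → already a tail → [-30, -26, -1]
-30 → already a tail → [-30, -26, -1]
-12 → replaces -1 → [-30, -26, -12]
Three tails, so the longest strictly decreasing subsequence of the original has length 3.

3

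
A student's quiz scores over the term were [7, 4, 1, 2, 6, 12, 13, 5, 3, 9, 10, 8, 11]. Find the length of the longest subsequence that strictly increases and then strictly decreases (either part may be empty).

7

inc[i] = longest strictly increasing subsequence ending at i; dec[i] = longest strictly decreasing subsequence starting at i:
i:      1  2  3  4  5  6  7  8  9 10 11 12 13
a[i]:   7  4  1  2  6 12 13  5  3  9 10  8 11
inc:    1  1  1  2  3  4  5  3  3  4  5  4  6
dec:    4  2  1  1  3  3  3  2  1  2  2  1  1
Best peak at i=7 (value 13): inc=5, dec=3, length 5+3−1 = 7.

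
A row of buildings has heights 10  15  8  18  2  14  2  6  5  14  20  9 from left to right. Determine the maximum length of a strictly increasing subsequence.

4

Let dp[i] be the length of the longest such subsequence ending at index i:
i:      1  2  3  4  5  6  7  8  9 10 11 12
a[i]:  10 15  8 18  2 14  2  6  5 14 20  9
dp:     1  2  1  3  1  2  1  2  2  3  4  3
Maximum dp value is 4.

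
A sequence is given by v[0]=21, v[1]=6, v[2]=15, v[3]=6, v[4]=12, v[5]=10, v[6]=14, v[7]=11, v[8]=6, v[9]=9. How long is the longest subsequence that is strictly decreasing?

5

Negate each value so 'decreasing' becomes 'increasing', then run patience tails on the negated sequence:
-21 → extends → [-21]
-6 → extends → [-21, -6]
-15 → replaces -6 → [-21, -15]
-6 → extends → [-21, -15, -6]
-12 → replaces -6 → [-21, -15, -12]
-10 → extends → [-21, -15, -12, -10]
-14 → replaces -12 → [-21, -15, -14, -10]
-11 → replaces -10 → [-21, -15, -14, -11]
-6 → extends → [-21, -15, -14, -11, -6]
-9 → replaces -6 → [-21, -15, -14, -11, -9]
Five tails, so the longest strictly decreasing subsequence of the original has length 5.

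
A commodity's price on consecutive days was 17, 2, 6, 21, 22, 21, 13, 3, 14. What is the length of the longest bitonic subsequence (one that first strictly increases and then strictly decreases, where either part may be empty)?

7

inc[i] = longest strictly increasing subsequence ending at i; dec[i] = longest strictly decreasing subsequence starting at i:
i:      1  2  3  4  5  6  7  8  9
a[i]:  17  2  6 21 22 21 13  3 14
inc:    1  1  2  3  4  3  3  2  4
dec:    3  1  2  3  4  3  2  1  1
Best peak at i=5 (value 22): inc=4, dec=4, length 4+4−1 = 7.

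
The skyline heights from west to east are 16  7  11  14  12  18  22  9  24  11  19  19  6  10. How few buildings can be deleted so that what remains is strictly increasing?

8

Fewest deletions = n − (longest strictly increasing subsequence).
Patience tails:
16 → extends → [16]
7 → replaces 16 → [7]
11 → extends → [7, 11]
14 → extends → [7, 11, 14]
12 → replaces 14 → [7, 11, 12]
18 → extends → [7, 11, 12, 18]
22 → extends → [7, 11, 12, 18, 22]
9 → replaces 11 → [7, 9, 12, 18, 22]
24 → extends → [7, 9, 12, 18, 22, 24]
11 → replaces 12 → [7, 9, 11, 18, 22, 24]
19 → replaces 22 → [7, 9, 11, 18, 19, 24]
19 → already a tail → [7, 9, 11, 18, 19, 24]
6 → replaces 7 → [6, 9, 11, 18, 19, 24]
10 → replaces 11 → [6, 9, 10, 18, 19, 24]
Longest strictly increasing subsequence has length 6, so deletions = 14 − 6 = 8.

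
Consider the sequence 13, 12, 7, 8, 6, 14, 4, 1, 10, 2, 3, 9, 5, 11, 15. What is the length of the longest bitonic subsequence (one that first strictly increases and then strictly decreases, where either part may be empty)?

inc[i] = longest strictly increasing subsequence ending at i; dec[i] = longest strictly decreasing subsequence starting at i:
i:      1  2  3  4  5  6  7  8  9 10 11 12 13 14 15
a[i]:  13 12  7  8  6 14  4  1 10  2  3  9  5 11 15
inc:    1  1  1  2  1  3  1  1  3  2  3  4  4  5  6
dec:    6  5  4  4  3  4  2  1  3  1  1  2  1  1  1
Best peak at i=1 (value 13): inc=1, dec=6, length 1+6−1 = 6.

6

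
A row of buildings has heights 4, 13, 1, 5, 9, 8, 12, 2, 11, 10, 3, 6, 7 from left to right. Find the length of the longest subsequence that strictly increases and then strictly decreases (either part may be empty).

7

inc[i] = longest strictly increasing subsequence ending at i; dec[i] = longest strictly decreasing subsequence starting at i:
i:      1  2  3  4  5  6  7  8  9 10 11 12 13
a[i]:   4 13  1  5  9  8 12  2 11 10  3  6  7
inc:    1  2  1  2  3  3  4  2  4  4  3  4  5
dec:    2  5  1  2  3  2  4  1  3  2  1  1  1
Best peak at i=7 (value 12): inc=4, dec=4, length 4+4−1 = 7.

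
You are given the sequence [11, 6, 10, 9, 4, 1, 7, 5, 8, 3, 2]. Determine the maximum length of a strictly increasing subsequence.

3

Track the smallest tail for each achievable length (strict):
11 → extends → [11]
6 → replaces 11 → [6]
10 → extends → [6, 10]
9 → replaces 10 → [6, 9]
4 → replaces 6 → [4, 9]
1 → replaces 4 → [1, 9]
7 → replaces 9 → [1, 7]
5 → replaces 7 → [1, 5]
8 → extends → [1, 5, 8]
3 → replaces 5 → [1, 3, 8]
2 → replaces 3 → [1, 2, 8]
Three tails, so the longest strictly increasing subsequence has length 3 (e.g. 6, 7, 8).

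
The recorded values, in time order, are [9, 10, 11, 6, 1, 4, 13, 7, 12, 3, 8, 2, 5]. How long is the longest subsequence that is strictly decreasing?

5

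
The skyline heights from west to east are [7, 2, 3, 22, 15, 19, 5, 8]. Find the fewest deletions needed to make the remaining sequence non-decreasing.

Fewest deletions = n − (longest non-decreasing subsequence).
Patience tails:
7 → extends → [7]
2 → replaces 7 → [2]
3 → extends → [2, 3]
22 → extends → [2, 3, 22]
15 → replaces 22 → [2, 3, 15]
19 → extends → [2, 3, 15, 19]
5 → replaces 15 → [2, 3, 5, 19]
8 → replaces 19 → [2, 3, 5, 8]
Longest non-decreasing subsequence has length 4, so deletions = 8 − 4 = 4.

4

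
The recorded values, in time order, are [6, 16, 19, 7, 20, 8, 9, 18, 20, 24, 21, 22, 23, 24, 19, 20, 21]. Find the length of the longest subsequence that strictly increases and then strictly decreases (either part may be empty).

inc[i] = longest strictly increasing subsequence ending at i; dec[i] = longest strictly decreasing subsequence starting at i:
i:      1  2  3  4  5  6  7  8  9 10 11 12 13 14 15 16 17
a[i]:   6 16 19  7 20  8  9 18 20 24 21 22 23 24 19 20 21
inc:    1  2  3  2  4  3  4  5  6  7  7  8  9 10  6  7  8
dec:    1  2  2  1  2  1  1  1  2  3  2  2  2  2  1  1  1
Best peak at i=14 (value 24): inc=10, dec=2, length 10+2−1 = 11.

11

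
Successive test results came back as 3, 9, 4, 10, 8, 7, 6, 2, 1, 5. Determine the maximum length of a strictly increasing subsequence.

Track the smallest tail for each achievable length (strict):
3 → extends → [3]
9 → extends → [3, 9]
4 → replaces 9 → [3, 4]
10 → extends → [3, 4, 10]
8 → replaces 10 → [3, 4, 8]
7 → replaces 8 → [3, 4, 7]
6 → replaces 7 → [3, 4, 6]
2 → replaces 3 → [2, 4, 6]
1 → replaces 2 → [1, 4, 6]
5 → replaces 6 → [1, 4, 5]
Three tails, so the longest strictly increasing subsequence has length 3 (e.g. 3, 9, 10).

3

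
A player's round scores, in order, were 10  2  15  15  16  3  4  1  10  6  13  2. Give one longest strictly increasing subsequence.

2, 3, 4, 10, 13

Patience tails give the LIS length; then backtrack through the dp parents:
10 → extends → [10]
2 → replaces 10 → [2]
15 → extends → [2, 15]
15 → already a tail → [2, 15]
16 → extends → [2, 15, 16]
3 → replaces 15 → [2, 3, 16]
4 → replaces 16 → [2, 3, 4]
1 → replaces 2 → [1, 3, 4]
10 → extends → [1, 3, 4, 10]
6 → replaces 10 → [1, 3, 4, 6]
13 → extends → [1, 3, 4, 6, 13]
2 → replaces 3 → [1, 2, 4, 6, 13]
Length 5; one witness is 2, 3, 4, 10, 13.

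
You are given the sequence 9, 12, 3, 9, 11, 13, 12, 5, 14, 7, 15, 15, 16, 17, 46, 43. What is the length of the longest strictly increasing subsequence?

Track the smallest tail for each achievable length (strict):
9 → extends → [9]
12 → extends → [9, 12]
3 → replaces 9 → [3, 12]
9 → replaces 12 → [3, 9]
11 → extends → [3, 9, 11]
13 → extends → [3, 9, 11, 13]
12 → replaces 13 → [3, 9, 11, 12]
5 → replaces 9 → [3, 5, 11, 12]
14 → extends → [3, 5, 11, 12, 14]
7 → replaces 11 → [3, 5, 7, 12, 14]
15 → extends → [3, 5, 7, 12, 14, 15]
15 → already a tail → [3, 5, 7, 12, 14, 15]
16 → extends → [3, 5, 7, 12, 14, 15, 16]
17 → extends → [3, 5, 7, 12, 14, 15, 16, 17]
46 → extends → [3, 5, 7, 12, 14, 15, 16, 17, 46]
43 → replaces 46 → [3, 5, 7, 12, 14, 15, 16, 17, 43]
Nine tails, so the longest strictly increasing subsequence has length 9 (e.g. 3, 9, 11, 13, 14, 15, 16, 17, 46).

9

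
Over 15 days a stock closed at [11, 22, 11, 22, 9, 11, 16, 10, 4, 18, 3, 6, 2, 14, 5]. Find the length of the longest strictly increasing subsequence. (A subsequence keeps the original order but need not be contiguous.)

Let dp[i] be the length of the longest such subsequence ending at index i:
i:      1  2  3  4  5  6  7  8  9 10 11 12 13 14 15
a[i]:  11 22 11 22  9 11 16 10  4 18  3  6  2 14  5
dp:     1  2  1  2  1  2  3  2  1  4  1  2  1  3  2
Maximum dp value is 4.

4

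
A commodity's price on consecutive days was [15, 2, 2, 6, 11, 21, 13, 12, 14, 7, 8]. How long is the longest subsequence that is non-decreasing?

6

Track the smallest tail for each achievable length (allowing ties):
15 → extends → [15]
2 → replaces 15 → [2]
2 → extends → [2, 2]
6 → extends → [2, 2, 6]
11 → extends → [2, 2, 6, 11]
21 → extends → [2, 2, 6, 11, 21]
13 → replaces 21 → [2, 2, 6, 11, 13]
12 → replaces 13 → [2, 2, 6, 11, 12]
14 → extends → [2, 2, 6, 11, 12, 14]
7 → replaces 11 → [2, 2, 6, 7, 12, 14]
8 → replaces 12 → [2, 2, 6, 7, 8, 14]
Six tails, so the longest non-decreasing subsequence has length 6 (e.g. 2, 2, 6, 11, 13, 14).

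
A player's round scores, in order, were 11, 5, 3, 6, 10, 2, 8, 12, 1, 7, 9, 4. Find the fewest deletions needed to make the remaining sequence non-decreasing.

8

Fewest deletions = n − (longest non-decreasing subsequence).
Patience tails:
11 → extends → [11]
5 → replaces 11 → [5]
3 → replaces 5 → [3]
6 → extends → [3, 6]
10 → extends → [3, 6, 10]
2 → replaces 3 → [2, 6, 10]
8 → replaces 10 → [2, 6, 8]
12 → extends → [2, 6, 8, 12]
1 → replaces 2 → [1, 6, 8, 12]
7 → replaces 8 → [1, 6, 7, 12]
9 → replaces 12 → [1, 6, 7, 9]
4 → replaces 6 → [1, 4, 7, 9]
Longest non-decreasing subsequence has length 4, so deletions = 12 − 4 = 8.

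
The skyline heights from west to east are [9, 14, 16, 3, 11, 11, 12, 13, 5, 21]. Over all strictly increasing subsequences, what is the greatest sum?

Let S[i] be the best sum of a strictly increasing subsequence ending at i:
i:      1  2  3  4  5  6  7  8  9 10
a[i]:   9 14 16  3 11 11 12 13  5 21
S:      9 23 39  3 20 20 32 45  8 66
Maximum is 66 (e.g. 9 + 11 + 12 + 13 + 21).

66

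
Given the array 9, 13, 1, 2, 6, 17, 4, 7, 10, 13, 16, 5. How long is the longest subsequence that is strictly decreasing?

3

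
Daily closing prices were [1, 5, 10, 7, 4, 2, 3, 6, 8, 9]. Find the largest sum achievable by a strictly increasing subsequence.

Let S[i] be the best sum of a strictly increasing subsequence ending at i:
i:      1  2  3  4  5  6  7  8  9 10
a[i]:   1  5 10  7  4  2  3  6  8  9
S:      1  6 16 13  5  3  6 12 21 30
Maximum is 30 (e.g. 1 + 5 + 7 + 8 + 9).

30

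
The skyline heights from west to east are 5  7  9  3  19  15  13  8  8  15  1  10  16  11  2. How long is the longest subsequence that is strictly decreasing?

5

Negate each value so 'decreasing' becomes 'increasing', then run patience tails on the negated sequence:
-5 → extends → [-5]
-7 → replaces -5 → [-7]
-9 → replaces -7 → [-9]
-3 → extends → [-9, -3]
-19 → replaces -9 → [-19, -3]
-15 → replaces -3 → [-19, -15]
-13 → extends → [-19, -15, -13]
-8 → extends → [-19, -15, -13, -8]
-8 → already a tail → [-19, -15, -13, -8]
-15 → already a tail → [-19, -15, -13, -8]
-1 → extends → [-19, -15, -13, -8, -1]
-10 → replaces -8 → [-19, -15, -13, -10, -1]
-16 → replaces -15 → [-19, -16, -13, -10, -1]
-11 → replaces -10 → [-19, -16, -13, -11, -1]
-2 → replaces -1 → [-19, -16, -13, -11, -2]
Five tails, so the longest strictly decreasing subsequence of the original has length 5.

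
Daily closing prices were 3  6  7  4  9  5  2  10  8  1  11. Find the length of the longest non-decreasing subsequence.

Track the smallest tail for each achievable length (allowing ties):
3 → extends → [3]
6 → extends → [3, 6]
7 → extends → [3, 6, 7]
4 → replaces 6 → [3, 4, 7]
9 → extends → [3, 4, 7, 9]
5 → replaces 7 → [3, 4, 5, 9]
2 → replaces 3 → [2, 4, 5, 9]
10 → extends → [2, 4, 5, 9, 10]
8 → replaces 9 → [2, 4, 5, 8, 10]
1 → replaces 2 → [1, 4, 5, 8, 10]
11 → extends → [1, 4, 5, 8, 10, 11]
Six tails, so the longest non-decreasing subsequence has length 6 (e.g. 3, 6, 7, 9, 10, 11).

6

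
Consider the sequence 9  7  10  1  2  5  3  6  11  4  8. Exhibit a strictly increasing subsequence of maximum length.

Patience tails give the LIS length; then backtrack through the dp parents:
9 → extends → [9]
7 → replaces 9 → [7]
10 → extends → [7, 10]
1 → replaces 7 → [1, 10]
2 → replaces 10 → [1, 2]
5 → extends → [1, 2, 5]
3 → replaces 5 → [1, 2, 3]
6 → extends → [1, 2, 3, 6]
11 → extends → [1, 2, 3, 6, 11]
4 → replaces 6 → [1, 2, 3, 4, 11]
8 → replaces 11 → [1, 2, 3, 4, 8]
Length 5; one witness is 1, 2, 5, 6, 11.

1, 2, 5, 6, 11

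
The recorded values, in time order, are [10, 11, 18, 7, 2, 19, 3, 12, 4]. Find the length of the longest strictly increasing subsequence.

4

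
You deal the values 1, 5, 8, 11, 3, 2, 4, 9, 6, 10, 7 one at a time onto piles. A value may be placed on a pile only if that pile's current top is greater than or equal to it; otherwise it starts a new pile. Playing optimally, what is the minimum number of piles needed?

Place each on the leftmost legal pile:
1 → new pile 1 (tops now [1])
5 → new pile 2 (tops now [1, 5])
8 → new pile 3 (tops now [1, 5, 8])
11 → new pile 4 (tops now [1, 5, 8, 11])
3 → pile 2 (tops now [1, 3, 8, 11])
2 → pile 2 (tops now [1, 2, 8, 11])
4 → pile 3 (tops now [1, 2, 4, 11])
9 → pile 4 (tops now [1, 2, 4, 9])
6 → pile 4 (tops now [1, 2, 4, 6])
10 → new pile 5 (tops now [1, 2, 4, 6, 10])
7 → pile 5 (tops now [1, 2, 4, 6, 7])
Five piles.

5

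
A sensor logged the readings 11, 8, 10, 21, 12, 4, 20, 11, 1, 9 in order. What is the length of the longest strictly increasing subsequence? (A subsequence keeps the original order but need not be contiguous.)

Track the smallest tail for each achievable length (strict):
11 → extends → [11]
8 → replaces 11 → [8]
10 → extends → [8, 10]
21 → extends → [8, 10, 21]
12 → replaces 21 → [8, 10, 12]
4 → replaces 8 → [4, 10, 12]
20 → extends → [4, 10, 12, 20]
11 → replaces 12 → [4, 10, 11, 20]
1 → replaces 4 → [1, 10, 11, 20]
9 → replaces 10 → [1, 9, 11, 20]
Four tails, so the longest strictly increasing subsequence has length 4 (e.g. 8, 10, 12, 20).

4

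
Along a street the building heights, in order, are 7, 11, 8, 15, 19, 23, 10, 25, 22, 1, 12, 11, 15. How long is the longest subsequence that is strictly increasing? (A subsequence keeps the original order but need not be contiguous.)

Let dp[i] be the length of the longest such subsequence ending at index i:
i:      1  2  3  4  5  6  7  8  9 10 11 12 13
a[i]:   7 11  8 15 19 23 10 25 22  1 12 11 15
dp:     1  2  2  3  4  5  3  6  5  1  4  4  5
Maximum dp value is 6.

6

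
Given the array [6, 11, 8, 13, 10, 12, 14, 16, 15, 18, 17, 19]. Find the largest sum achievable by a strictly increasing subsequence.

Let S[i] be the best sum of a strictly increasing subsequence ending at i:
i:       1   2   3   4   5   6   7   8   9  10  11  12
a[i]:    6  11   8  13  10  12  14  16  15  18  17  19
S:       6  17  14  30  24  36  50  66  65  84  83 103
Maximum is 103 (e.g. 6 + 8 + 10 + 12 + 14 + 16 + 18 + 19).

103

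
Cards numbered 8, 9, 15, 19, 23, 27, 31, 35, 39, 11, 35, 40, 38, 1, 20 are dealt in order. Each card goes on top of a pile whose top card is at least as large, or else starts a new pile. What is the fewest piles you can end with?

10

Place each on the leftmost legal pile:
8 → new pile 1 (tops now [8])
9 → new pile 2 (tops now [8, 9])
15 → new pile 3 (tops now [8, 9, 15])
19 → new pile 4 (tops now [8, 9, 15, 19])
23 → new pile 5 (tops now [8, 9, 15, 19, 23])
27 → new pile 6 (tops now [8, 9, 15, 19, 23, 27])
31 → new pile 7 (tops now [8, 9, 15, 19, 23, 27, 31])
35 → new pile 8 (tops now [8, 9, 15, 19, 23, 27, 31, 35])
39 → new pile 9 (tops now [8, 9, 15, 19, 23, 27, 31, 35, 39])
11 → pile 3 (tops now [8, 9, 11, 19, 23, 27, 31, 35, 39])
35 → pile 8 (tops now [8, 9, 11, 19, 23, 27, 31, 35, 39])
40 → new pile 10 (tops now [8, 9, 11, 19, 23, 27, 31, 35, 39, 40])
38 → pile 9 (tops now [8, 9, 11, 19, 23, 27, 31, 35, 38, 40])
1 → pile 1 (tops now [1, 9, 11, 19, 23, 27, 31, 35, 38, 40])
20 → pile 5 (tops now [1, 9, 11, 19, 20, 27, 31, 35, 38, 40])
Ten piles.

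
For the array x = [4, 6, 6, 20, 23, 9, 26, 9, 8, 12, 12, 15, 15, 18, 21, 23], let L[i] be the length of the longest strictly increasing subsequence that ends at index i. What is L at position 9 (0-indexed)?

4

dp[i] = 1 + max{dp[j] : j<i, x[j]<x[i]} (or 1 if no such j):
i:      0  1  2  3  4  5  6  7  8  9 10 11 12 13 14 15
x[i]:   4  6  6 20 23  9 26  9  8 12 12 15 15 18 21 23
dp:     1  2  2  3  4  3  5  3  3  4  4  5  5  6  7  8
At index 9 the value is 4.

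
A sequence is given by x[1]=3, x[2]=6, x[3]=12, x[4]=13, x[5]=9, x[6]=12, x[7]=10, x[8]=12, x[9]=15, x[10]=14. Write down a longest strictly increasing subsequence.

Patience tails give the LIS length; then backtrack through the dp parents:
3 → extends → [3]
6 → extends → [3, 6]
12 → extends → [3, 6, 12]
13 → extends → [3, 6, 12, 13]
9 → replaces 12 → [3, 6, 9, 13]
12 → replaces 13 → [3, 6, 9, 12]
10 → replaces 12 → [3, 6, 9, 10]
12 → extends → [3, 6, 9, 10, 12]
15 → extends → [3, 6, 9, 10, 12, 15]
14 → replaces 15 → [3, 6, 9, 10, 12, 14]
Length 6; one witness is 3, 6, 9, 10, 12, 15.

3, 6, 9, 10, 12, 15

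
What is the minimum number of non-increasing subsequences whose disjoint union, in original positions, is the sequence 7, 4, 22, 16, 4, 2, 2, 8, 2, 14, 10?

3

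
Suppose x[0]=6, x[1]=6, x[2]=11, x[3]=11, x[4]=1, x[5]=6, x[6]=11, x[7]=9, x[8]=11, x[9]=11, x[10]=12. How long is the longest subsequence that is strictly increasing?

Track the smallest tail for each achievable length (strict):
6 → extends → [6]
6 → already a tail → [6]
11 → extends → [6, 11]
11 → already a tail → [6, 11]
1 → replaces 6 → [1, 11]
6 → replaces 11 → [1, 6]
11 → extends → [1, 6, 11]
9 → replaces 11 → [1, 6, 9]
11 → extends → [1, 6, 9, 11]
11 → already a tail → [1, 6, 9, 11]
12 → extends → [1, 6, 9, 11, 12]
Five tails, so the longest strictly increasing subsequence has length 5 (e.g. 1, 6, 9, 11, 12).

5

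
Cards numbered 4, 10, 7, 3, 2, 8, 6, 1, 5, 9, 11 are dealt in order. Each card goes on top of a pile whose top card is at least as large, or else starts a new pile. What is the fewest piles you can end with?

Place each on the leftmost legal pile:
4 → new pile 1 (tops now [4])
10 → new pile 2 (tops now [4, 10])
7 → pile 2 (tops now [4, 7])
3 → pile 1 (tops now [3, 7])
2 → pile 1 (tops now [2, 7])
8 → new pile 3 (tops now [2, 7, 8])
6 → pile 2 (tops now [2, 6, 8])
1 → pile 1 (tops now [1, 6, 8])
5 → pile 2 (tops now [1, 5, 8])
9 → new pile 4 (tops now [1, 5, 8, 9])
11 → new pile 5 (tops now [1, 5, 8, 9, 11])
Five piles.

5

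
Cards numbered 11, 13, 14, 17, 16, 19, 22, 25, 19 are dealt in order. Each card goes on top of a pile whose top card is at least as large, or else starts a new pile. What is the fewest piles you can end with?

The minimum number of non-increasing subsequences covering a sequence equals the length of its longest strictly increasing subsequence.
LIS length is 7 (e.g. 11, 13, 14, 17, 19, 22, 25), so 7 piles are needed.

7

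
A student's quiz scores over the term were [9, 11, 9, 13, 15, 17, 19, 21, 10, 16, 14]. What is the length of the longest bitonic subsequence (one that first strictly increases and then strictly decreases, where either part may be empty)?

9

inc[i] = longest strictly increasing subsequence ending at i; dec[i] = longest strictly decreasing subsequence starting at i:
i:      1  2  3  4  5  6  7  8  9 10 11
a[i]:   9 11  9 13 15 17 19 21 10 16 14
inc:    1  2  1  3  4  5  6  7  2  5  4
dec:    1  2  1  2  2  3  3  3  1  2  1
Best peak at i=8 (value 21): inc=7, dec=3, length 7+3−1 = 9.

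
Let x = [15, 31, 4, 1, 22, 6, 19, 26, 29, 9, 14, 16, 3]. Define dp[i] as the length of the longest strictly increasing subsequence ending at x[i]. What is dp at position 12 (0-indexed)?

dp[i] = 1 + max{dp[j] : j<i, x[j]<x[i]} (or 1 if no such j):
i:      0  1  2  3  4  5  6  7  8  9 10 11 12
x[i]:  15 31  4  1 22  6 19 26 29  9 14 16  3
dp:     1  2  1  1  2  2  3  4  5  3  4  5  2
At index 12 the value is 2.

2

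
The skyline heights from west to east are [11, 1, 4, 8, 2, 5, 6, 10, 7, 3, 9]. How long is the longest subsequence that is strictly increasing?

Track the smallest tail for each achievable length (strict):
11 → extends → [11]
1 → replaces 11 → [1]
4 → extends → [1, 4]
8 → extends → [1, 4, 8]
2 → replaces 4 → [1, 2, 8]
5 → replaces 8 → [1, 2, 5]
6 → extends → [1, 2, 5, 6]
10 → extends → [1, 2, 5, 6, 10]
7 → replaces 10 → [1, 2, 5, 6, 7]
3 → replaces 5 → [1, 2, 3, 6, 7]
9 → extends → [1, 2, 3, 6, 7, 9]
Six tails, so the longest strictly increasing subsequence has length 6 (e.g. 1, 4, 5, 6, 7, 9).

6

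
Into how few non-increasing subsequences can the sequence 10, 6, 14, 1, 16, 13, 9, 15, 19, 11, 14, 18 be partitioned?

The minimum number of non-increasing subsequences covering a sequence equals the length of its longest strictly increasing subsequence.
LIS length is 5 (e.g. 6, 9, 11, 14, 18), so 5 piles are needed.

5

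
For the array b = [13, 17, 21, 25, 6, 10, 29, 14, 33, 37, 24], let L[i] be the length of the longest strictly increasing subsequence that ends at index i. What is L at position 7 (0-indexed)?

dp[i] = 1 + max{dp[j] : j<i, b[j]<b[i]} (or 1 if no such j):
i:      0  1  2  3  4  5  6  7  8  9 10
b[i]:  13 17 21 25  6 10 29 14 33 37 24
dp:     1  2  3  4  1  2  5  3  6  7  4
At index 7 the value is 3.

3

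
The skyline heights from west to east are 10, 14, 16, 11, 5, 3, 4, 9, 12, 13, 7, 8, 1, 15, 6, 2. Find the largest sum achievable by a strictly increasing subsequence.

61

Let S[i] be the best sum of a strictly increasing subsequence ending at i:
i:      1  2  3  4  5  6  7  8  9 10 11 12 13 14 15 16
a[i]:  10 14 16 11  5  3  4  9 12 13  7  8  1 15  6  2
S:     10 24 40 21  5  3  7 16 33 46 14 22  1 61 13  3
Maximum is 61 (e.g. 10 + 11 + 12 + 13 + 15).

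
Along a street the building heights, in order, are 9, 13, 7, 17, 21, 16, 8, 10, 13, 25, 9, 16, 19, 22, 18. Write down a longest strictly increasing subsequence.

7, 8, 10, 13, 16, 19, 22

Patience tails give the LIS length; then backtrack through the dp parents:
9 → extends → [9]
13 → extends → [9, 13]
7 → replaces 9 → [7, 13]
17 → extends → [7, 13, 17]
21 → extends → [7, 13, 17, 21]
16 → replaces 17 → [7, 13, 16, 21]
8 → replaces 13 → [7, 8, 16, 21]
10 → replaces 16 → [7, 8, 10, 21]
13 → replaces 21 → [7, 8, 10, 13]
25 → extends → [7, 8, 10, 13, 25]
9 → replaces 10 → [7, 8, 9, 13, 25]
16 → replaces 25 → [7, 8, 9, 13, 16]
19 → extends → [7, 8, 9, 13, 16, 19]
22 → extends → [7, 8, 9, 13, 16, 19, 22]
18 → replaces 19 → [7, 8, 9, 13, 16, 18, 22]
Length 7; one witness is 7, 8, 10, 13, 16, 19, 22.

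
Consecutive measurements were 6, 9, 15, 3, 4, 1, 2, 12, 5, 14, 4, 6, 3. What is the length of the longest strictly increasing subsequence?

Track the smallest tail for each achievable length (strict):
6 → extends → [6]
9 → extends → [6, 9]
15 → extends → [6, 9, 15]
3 → replaces 6 → [3, 9, 15]
4 → replaces 9 → [3, 4, 15]
1 → replaces 3 → [1, 4, 15]
2 → replaces 4 → [1, 2, 15]
12 → replaces 15 → [1, 2, 12]
5 → replaces 12 → [1, 2, 5]
14 → extends → [1, 2, 5, 14]
4 → replaces 5 → [1, 2, 4, 14]
6 → replaces 14 → [1, 2, 4, 6]
3 → replaces 4 → [1, 2, 3, 6]
Four tails, so the longest strictly increasing subsequence has length 4 (e.g. 6, 9, 12, 14).

4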